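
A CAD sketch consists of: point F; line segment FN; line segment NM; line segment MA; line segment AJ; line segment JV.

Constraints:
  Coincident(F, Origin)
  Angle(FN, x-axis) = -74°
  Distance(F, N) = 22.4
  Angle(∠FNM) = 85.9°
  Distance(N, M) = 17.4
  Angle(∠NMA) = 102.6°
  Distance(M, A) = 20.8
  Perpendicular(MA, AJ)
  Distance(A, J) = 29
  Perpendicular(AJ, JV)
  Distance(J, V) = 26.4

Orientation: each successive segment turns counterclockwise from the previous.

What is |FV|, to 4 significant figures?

25.49

The perpendicularity gives AJ at right angles to MA, so AJ runs at -172.5°; with |AJ| = 29.0, J = (-8.952, 1.284). AJ ⟂ JV, so JV runs at -82.50°; with |JV| = 26.4, V = (-5.506, -24.89). Then |FV| = |V − F| = 25.49.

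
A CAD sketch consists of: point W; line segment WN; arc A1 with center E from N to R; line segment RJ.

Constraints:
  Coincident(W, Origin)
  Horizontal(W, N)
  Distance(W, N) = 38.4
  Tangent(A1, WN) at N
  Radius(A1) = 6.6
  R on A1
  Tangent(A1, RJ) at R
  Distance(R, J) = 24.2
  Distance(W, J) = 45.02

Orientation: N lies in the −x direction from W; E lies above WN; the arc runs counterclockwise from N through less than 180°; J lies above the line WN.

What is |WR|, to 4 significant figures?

32.53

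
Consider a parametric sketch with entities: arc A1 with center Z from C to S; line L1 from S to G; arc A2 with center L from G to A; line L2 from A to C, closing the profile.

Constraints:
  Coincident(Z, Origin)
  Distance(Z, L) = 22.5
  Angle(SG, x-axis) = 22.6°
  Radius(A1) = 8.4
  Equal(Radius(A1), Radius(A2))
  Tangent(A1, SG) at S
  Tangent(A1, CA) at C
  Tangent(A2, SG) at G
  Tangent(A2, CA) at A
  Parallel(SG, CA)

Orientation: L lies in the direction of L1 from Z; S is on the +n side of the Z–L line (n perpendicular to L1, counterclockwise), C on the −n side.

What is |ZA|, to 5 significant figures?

24.017

Tangency of A1 to both parallel lines with radius 8.4 puts S and C at Z ± 8.4·n: S = (-3.2281, 7.7550), C = (3.2281, -7.7550). Equal radii place G and A the same way about L: G = L + 8.4·n = (17.544, 16.402), A = L − 8.4·n = (24.000, 0.89168). Then |ZA| = |A − Z| = 24.017.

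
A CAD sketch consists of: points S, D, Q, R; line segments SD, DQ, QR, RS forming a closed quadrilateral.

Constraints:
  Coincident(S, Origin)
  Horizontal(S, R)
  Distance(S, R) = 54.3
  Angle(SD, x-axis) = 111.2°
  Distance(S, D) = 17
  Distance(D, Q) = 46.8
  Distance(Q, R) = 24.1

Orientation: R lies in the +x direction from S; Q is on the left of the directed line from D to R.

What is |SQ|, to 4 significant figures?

45.05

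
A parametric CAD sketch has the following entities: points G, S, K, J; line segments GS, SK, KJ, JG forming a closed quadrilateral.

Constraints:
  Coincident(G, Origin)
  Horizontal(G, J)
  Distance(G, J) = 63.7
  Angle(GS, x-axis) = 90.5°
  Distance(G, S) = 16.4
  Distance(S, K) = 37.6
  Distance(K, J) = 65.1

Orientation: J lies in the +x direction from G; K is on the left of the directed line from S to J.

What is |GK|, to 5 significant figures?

52.151

G is at the origin; G and J share the same y with |GJ| = 63.7 and J in +x, so J = (63.7, 0). GS runs at 90.5° with |GS| = 16.4, so S = (-0.14312, 16.399). K is determined by |SK| = 37.6 and |KJ| = 65.1 together: it lies at the intersection of circle(S, 37.6) and circle(J, 65.1). With |SJ| = 65.916, the foot of the radical line on SJ is 11.535 from S and the perpendicular offset is √(37.6² − 11.535²) = 35.787. Taking the left-of-SJ solution: K = (19.932, 48.191).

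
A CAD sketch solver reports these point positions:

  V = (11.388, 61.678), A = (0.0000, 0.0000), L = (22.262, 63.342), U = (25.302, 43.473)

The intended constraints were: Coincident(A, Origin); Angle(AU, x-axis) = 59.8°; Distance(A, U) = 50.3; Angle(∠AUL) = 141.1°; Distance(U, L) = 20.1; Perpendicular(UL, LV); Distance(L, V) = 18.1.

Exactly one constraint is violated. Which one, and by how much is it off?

Distance(L, V) = 18.1 — off by 7.10.

A = (0.00, 0.00) ✓; AU at 59.80° ✓; |AU| = 50.30 ✓; ∠AUL = 141.1° ✓; |UL| = 20.10 ✓; ∠(UL, LV) = 90.00° ✓; |LV| = 11.00 ✗.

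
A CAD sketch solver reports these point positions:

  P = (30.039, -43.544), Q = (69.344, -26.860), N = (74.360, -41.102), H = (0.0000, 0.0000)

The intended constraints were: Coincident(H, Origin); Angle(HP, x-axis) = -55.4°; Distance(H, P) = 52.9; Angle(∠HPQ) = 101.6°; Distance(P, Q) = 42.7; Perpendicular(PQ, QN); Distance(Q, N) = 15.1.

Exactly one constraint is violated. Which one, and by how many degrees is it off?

Perpendicular(PQ, QN) — off by 3.60°.

H = (0.00, 0.00) ✓; HP at -55.40° ✓; |HP| = 52.90 ✓; ∠HPQ = 101.6° ✓; |PQ| = 42.70 ✓; ∠(PQ, QN) = 93.60° ✗; |QN| = 15.10 ✓.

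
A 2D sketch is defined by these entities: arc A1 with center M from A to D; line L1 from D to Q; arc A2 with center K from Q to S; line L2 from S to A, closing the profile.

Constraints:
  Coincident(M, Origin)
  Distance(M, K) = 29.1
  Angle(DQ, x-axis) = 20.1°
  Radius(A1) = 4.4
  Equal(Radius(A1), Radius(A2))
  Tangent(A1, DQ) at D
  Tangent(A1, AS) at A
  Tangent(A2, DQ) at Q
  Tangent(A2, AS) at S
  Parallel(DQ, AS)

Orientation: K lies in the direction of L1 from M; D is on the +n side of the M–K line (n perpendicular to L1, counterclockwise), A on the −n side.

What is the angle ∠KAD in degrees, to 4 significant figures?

81.40°

The slot axis is L1's direction at 20.1°, so u = (cos 20.1°, sin 20.1°) = (0.9391, 0.3437) and n = (−sin 20.1°, cos 20.1°) = (-0.3437, 0.9391). M is at the origin and K lies 29.1 along u from M, so K = 29.1·u = (27.33, 10.00). Tangency of A1 to both parallel lines with radius 4.4 puts D and A at M ± 4.4·n: D = (-1.512, 4.132), A = (1.512, -4.132). Then cos ∠KAD = AK·AD / (|AK||AD|), giving 81.40°.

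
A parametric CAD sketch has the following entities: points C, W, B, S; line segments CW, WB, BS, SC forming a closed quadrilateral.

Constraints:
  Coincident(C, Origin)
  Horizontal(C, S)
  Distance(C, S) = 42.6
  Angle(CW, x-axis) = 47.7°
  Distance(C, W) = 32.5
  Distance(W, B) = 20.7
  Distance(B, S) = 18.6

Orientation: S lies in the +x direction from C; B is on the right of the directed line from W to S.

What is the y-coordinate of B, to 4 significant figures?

3.484

Checks: |WB| = 20.70 ✓; |BS| = 18.60 ✓.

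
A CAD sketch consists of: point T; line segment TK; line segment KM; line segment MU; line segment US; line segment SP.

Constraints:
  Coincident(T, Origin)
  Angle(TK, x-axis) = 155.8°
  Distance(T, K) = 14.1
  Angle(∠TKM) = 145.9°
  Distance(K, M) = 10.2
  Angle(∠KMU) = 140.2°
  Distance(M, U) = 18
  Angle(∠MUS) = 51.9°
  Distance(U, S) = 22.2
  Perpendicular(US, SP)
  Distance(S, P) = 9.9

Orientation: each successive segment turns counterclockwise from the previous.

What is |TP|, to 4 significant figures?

12.01

T is at the origin; TK runs at 155.8° with length 14.1, so K = (-12.86, 5.780). ∠TKM = 145.9° gives KM at -170.1° from the x-axis; with |KM| = 10.2, M = (-22.91, 4.026). ∠KMU = 140.2° gives MU at -130.3° from the x-axis; with |MU| = 18.0, U = (-34.55, -9.702). ∠MUS = 51.9° gives US at -2.200° from the x-axis; with |US| = 22.2, S = (-12.37, -10.55). The perpendicularity gives SP at right angles to US, so SP runs at 87.80°; with |SP| = 9.9, P = (-11.99, -0.6613). Then |TP| = |P − T| = 12.01.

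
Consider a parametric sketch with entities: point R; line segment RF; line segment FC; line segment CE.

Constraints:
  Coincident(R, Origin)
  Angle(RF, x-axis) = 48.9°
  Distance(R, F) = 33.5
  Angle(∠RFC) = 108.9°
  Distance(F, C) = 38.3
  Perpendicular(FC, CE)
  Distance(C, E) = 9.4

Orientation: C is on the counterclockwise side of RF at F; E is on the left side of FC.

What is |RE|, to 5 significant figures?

53.971

R is at the origin; RF runs at 48.9° with length 33.5, so F = 33.5·(cos 48.9°, sin 48.9°) = (22.022, 25.244). ∠RFC = 108.9°, so FC runs at 48.9° + (180° − 108.9°) = 120.00° from the x-axis; with |FC| = 38.3, C = F + 38.3·(cos 120.00°, sin 120.00°) = (2.8721, 58.413). FC is perpendicular to CE; with |CE| = 9.4 on the left of FC, E = C + 9.4·(-0.86603, -0.50000) = (-5.2686, 53.713). Then |RE| = |E − R| = 53.971.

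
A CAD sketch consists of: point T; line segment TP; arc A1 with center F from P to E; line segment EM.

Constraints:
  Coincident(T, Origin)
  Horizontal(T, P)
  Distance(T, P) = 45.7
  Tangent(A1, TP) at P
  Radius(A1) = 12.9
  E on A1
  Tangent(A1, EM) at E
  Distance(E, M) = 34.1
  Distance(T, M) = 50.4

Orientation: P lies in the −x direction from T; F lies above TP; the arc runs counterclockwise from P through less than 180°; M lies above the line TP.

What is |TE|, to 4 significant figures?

34.61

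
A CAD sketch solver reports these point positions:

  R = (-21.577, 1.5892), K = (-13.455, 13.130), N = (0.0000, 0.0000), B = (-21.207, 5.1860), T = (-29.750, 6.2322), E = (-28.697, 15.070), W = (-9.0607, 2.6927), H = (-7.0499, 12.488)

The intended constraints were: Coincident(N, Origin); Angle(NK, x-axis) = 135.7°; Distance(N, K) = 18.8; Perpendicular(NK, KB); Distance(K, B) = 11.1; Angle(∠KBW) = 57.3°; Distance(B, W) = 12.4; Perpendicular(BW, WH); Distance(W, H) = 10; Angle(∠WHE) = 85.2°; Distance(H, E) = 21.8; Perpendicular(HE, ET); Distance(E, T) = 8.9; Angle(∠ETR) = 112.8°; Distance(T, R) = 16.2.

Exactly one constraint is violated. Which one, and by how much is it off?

Distance(T, R) = 16.2 — off by 6.80.

N = (0.00, 0.00) ✓; NK at 135.7° ✓; |NK| = 18.80 ✓; ∠(NK, KB) = 90.00° ✓; |KB| = 11.10 ✓; ∠KBW = 57.30° ✓; |BW| = 12.40 ✓; ∠(BW, WH) = 90.00° ✓; |WH| = 10.00 ✓; ∠WHE = 85.20° ✓; |HE| = 21.80 ✓; ∠(HE, ET) = 90.01° ✓; |ET| = 8.900 ✓; ∠ETR = 112.8° ✓; |TR| = 9.400 ✗.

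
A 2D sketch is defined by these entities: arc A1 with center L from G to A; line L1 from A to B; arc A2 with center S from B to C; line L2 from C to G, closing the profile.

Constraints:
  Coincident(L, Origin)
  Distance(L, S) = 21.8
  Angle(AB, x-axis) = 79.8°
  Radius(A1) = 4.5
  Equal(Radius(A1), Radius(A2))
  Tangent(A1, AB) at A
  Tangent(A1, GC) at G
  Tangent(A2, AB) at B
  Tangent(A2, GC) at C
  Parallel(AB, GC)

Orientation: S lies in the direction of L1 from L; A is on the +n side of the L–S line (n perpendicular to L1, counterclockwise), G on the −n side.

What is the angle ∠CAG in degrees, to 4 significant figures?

67.57°

The slot axis is L1's direction at 79.8°, so u = (cos 79.8°, sin 79.8°) = (0.1771, 0.9842) and n = (−sin 79.8°, cos 79.8°) = (-0.9842, 0.1771). L is at the origin and S lies 21.8 along u from L, so S = 21.8·u = (3.860, 21.46). Tangency of A1 to both parallel lines with radius 4.5 puts A and G at L ± 4.5·n: A = (-4.429, 0.7969), G = (4.429, -0.7969). Equal radii place B and C the same way about S: B = S + 4.5·n = (-0.5684, 22.25), C = S − 4.5·n = (8.289, 20.66). Then cos ∠CAG = AC·AG / (|AC||AG|), giving 67.57°.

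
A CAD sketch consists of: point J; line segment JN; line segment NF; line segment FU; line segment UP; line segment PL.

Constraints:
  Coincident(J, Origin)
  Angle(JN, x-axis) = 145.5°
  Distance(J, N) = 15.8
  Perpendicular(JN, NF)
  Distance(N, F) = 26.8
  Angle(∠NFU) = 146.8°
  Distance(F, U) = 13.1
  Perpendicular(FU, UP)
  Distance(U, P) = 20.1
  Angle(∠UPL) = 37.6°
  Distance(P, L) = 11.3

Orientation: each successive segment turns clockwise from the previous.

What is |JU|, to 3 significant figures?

38.7

JN is perpendicular to NF, so NF runs at 55.5°; with |NF| = 26.8, F = (2.16, 31.0). ∠NFU = 146.8° gives FU at 22.3° from the x-axis; with |FU| = 13.1, U = (14.3, 36.0). Then |JU| = |U − J| = 38.7.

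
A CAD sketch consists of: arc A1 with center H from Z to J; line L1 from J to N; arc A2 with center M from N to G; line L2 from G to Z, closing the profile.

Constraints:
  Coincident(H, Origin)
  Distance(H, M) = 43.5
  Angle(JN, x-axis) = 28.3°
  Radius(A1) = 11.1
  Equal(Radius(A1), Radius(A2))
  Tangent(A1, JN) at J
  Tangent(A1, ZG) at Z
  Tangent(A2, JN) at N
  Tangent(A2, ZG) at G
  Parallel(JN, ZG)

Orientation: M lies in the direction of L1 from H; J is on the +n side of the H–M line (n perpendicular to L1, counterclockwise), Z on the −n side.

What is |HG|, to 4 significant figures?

44.89

The slot axis is L1's direction at 28.3°, so u = (cos 28.3°, sin 28.3°) = (0.8805, 0.4741) and n = (−sin 28.3°, cos 28.3°) = (-0.4741, 0.8805). H is at the origin and M lies 43.5 along u from H, so M = 43.5·u = (38.30, 20.62). Tangency of A1 to both parallel lines with radius 11.1 puts J and Z at H ± 11.1·n: J = (-5.262, 9.773), Z = (5.262, -9.773). Equal radii place N and G the same way about M: N = M + 11.1·n = (33.04, 30.40), G = M − 11.1·n = (43.56, 10.85). Then |HG| = |G − H| = 44.89.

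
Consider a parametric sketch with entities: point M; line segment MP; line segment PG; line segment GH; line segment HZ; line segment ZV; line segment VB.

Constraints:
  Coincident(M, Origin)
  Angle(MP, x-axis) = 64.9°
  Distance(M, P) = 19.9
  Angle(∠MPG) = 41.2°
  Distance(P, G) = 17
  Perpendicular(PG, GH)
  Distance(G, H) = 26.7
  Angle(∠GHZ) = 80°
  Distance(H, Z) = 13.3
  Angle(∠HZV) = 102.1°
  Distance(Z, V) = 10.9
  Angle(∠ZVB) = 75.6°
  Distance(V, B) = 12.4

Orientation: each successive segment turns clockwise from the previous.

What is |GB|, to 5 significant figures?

16.198

M is at the origin; MP runs at 64.9° with length 19.9, so P = (8.4416, 18.021). ∠MPG = 41.2° gives PG at -73.900° from the x-axis; with |PG| = 17.0, G = (13.156, 1.6876). PG ⟂ GH, so GH runs at -163.90°; with |GH| = 26.7, H = (-12.497, -5.7167). ∠GHZ = 80.0° gives HZ at 96.100° from the x-axis; with |HZ| = 13.3, Z = (-13.910, 7.5080). ∠HZV = 102.1° gives ZV at 18.200° from the x-axis; with |ZV| = 10.9, V = (-3.5555, 10.912). ∠ZVB = 75.6° gives VB at -86.200° from the x-axis; with |VB| = 12.4, B = (-2.7337, -1.4603). Then |GB| = |B − G| = 16.198.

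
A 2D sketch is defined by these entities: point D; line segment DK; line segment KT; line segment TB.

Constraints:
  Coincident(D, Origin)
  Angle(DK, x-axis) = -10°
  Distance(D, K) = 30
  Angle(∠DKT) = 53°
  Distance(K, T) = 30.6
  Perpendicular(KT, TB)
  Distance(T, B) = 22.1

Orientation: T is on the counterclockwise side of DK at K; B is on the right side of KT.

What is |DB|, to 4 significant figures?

47.74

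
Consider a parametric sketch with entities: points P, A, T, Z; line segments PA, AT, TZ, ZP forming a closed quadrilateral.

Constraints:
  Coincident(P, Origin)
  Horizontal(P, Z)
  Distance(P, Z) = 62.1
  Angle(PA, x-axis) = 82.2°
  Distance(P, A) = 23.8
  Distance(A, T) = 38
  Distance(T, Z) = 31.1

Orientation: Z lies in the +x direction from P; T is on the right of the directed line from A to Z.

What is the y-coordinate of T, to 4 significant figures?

-2.270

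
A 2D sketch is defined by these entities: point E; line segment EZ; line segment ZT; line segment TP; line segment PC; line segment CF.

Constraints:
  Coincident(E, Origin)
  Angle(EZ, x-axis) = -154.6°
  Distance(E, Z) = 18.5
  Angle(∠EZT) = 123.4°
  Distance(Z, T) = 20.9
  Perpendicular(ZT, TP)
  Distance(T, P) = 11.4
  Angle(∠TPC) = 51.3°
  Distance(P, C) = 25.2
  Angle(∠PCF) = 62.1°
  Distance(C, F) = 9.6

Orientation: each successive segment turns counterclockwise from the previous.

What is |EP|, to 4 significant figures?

31.35

E is at the origin; EZ runs at -154.6° with length 18.5, so Z = (-16.71, -7.935). ∠EZT = 123.4° gives ZT at -98.00° from the x-axis; with |ZT| = 20.9, T = (-19.62, -28.63). ZT ⟂ TP, so TP runs at -8.000°; with |TP| = 11.4, P = (-8.331, -30.22). Then |EP| = |P − E| = 31.35.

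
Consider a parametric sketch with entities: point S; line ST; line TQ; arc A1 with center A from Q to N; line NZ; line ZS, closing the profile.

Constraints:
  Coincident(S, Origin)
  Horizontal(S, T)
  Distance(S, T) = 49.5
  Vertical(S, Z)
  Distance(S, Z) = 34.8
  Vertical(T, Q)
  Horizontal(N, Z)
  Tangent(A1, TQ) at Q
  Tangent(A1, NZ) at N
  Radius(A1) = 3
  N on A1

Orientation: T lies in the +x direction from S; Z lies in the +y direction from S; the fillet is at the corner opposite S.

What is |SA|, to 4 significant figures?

56.33

SZ is vertical with |SZ| = 34.8 and Z on the +y side, so Z = (0.000, 34.80). The virtual corner opposite S is at (49.50, 34.80). A1 meets TQ tangentially, so AQ is at right angles to TQ and tangency of A1 to NZ means the radius AN is perpendicular to NZ, with radius 3.0, so the center A sits 3.0 in from both sides at A = (46.50, 31.80). Then |SA| = |A − S| = 56.33.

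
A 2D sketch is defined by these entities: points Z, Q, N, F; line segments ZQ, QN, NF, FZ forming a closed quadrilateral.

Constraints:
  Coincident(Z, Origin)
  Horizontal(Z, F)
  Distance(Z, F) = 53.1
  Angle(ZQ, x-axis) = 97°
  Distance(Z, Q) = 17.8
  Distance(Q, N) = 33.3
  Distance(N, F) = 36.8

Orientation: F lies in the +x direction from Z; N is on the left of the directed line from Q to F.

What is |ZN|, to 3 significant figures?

40.7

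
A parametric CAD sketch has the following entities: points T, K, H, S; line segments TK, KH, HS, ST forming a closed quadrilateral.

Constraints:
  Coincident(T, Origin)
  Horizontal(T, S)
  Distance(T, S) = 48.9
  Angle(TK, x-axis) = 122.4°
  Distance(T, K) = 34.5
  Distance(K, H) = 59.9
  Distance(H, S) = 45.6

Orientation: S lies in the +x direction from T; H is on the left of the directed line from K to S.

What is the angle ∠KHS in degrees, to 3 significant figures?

87.1°

Checks: T.y = 0.00, S.y = 0.00 ✓; |KH| = 59.90 ✓; |HS| = 45.60 ✓.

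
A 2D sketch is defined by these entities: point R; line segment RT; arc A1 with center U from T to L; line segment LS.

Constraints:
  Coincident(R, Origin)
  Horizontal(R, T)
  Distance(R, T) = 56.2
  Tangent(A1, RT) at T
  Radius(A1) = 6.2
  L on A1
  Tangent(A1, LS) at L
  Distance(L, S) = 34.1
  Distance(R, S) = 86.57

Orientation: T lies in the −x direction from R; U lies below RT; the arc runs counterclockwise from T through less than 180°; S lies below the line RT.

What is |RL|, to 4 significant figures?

61.30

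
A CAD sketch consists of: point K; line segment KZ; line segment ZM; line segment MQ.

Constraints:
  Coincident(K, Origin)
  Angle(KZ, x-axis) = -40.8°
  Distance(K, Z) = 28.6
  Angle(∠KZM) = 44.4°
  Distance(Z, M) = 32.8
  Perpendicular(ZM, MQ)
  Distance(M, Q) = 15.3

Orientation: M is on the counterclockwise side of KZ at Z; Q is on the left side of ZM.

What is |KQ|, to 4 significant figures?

13.23

K is at the origin; KZ runs at -40.8° with length 28.6, so Z = 28.6·(cos -40.8°, sin -40.8°) = (21.65, -18.69). ∠KZM = 44.4°, so ZM runs at -40.8° + (180° − 44.4°) = 94.80° from the x-axis; with |ZM| = 32.8, M = Z + 32.8·(cos 94.80°, sin 94.80°) = (18.91, 14.00). The perpendicularity gives MQ at right angles to ZM; with |MQ| = 15.3 on the left of ZM, Q = M + 15.3·(-0.9965, -0.08368) = (3.659, 12.72). Then |KQ| = |Q − K| = 13.23.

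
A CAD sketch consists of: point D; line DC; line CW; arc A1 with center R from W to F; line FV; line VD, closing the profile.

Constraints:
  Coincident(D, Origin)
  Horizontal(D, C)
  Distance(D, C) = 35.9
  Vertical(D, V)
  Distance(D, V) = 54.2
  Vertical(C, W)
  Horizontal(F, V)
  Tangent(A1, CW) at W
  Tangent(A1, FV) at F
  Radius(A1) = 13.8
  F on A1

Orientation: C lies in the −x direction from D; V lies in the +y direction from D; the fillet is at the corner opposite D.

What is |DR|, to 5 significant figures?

46.050

D and V share the same x with |DV| = 54.2 and V on the +y side, so V = (0.0000, 54.200). The virtual corner opposite D is at (-35.900, 54.200). Tangency of A1 to CW means the radius RW is perpendicular to CW and A1 meets FV tangentially, so RF is at right angles to FV, with radius 13.8, so the center R sits 13.8 in from both sides at R = (-22.100, 40.400). Then |DR| = |R − D| = 46.050.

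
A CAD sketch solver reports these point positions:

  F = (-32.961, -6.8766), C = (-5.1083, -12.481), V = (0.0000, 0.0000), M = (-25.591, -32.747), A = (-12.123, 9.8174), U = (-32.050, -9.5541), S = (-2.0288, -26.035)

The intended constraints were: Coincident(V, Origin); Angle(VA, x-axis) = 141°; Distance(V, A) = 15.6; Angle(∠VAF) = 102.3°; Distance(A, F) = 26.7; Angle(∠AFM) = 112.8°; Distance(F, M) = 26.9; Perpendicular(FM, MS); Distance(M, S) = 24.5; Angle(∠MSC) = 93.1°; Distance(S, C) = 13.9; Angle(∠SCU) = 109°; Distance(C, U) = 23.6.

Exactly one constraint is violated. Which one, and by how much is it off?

Distance(C, U) = 23.6 — off by 3.50.

V = (0.00, 0.00) ✓; VA at 141.0° ✓; |VA| = 15.60 ✓; ∠VAF = 102.3° ✓; |AF| = 26.70 ✓; ∠AFM = 112.8° ✓; |FM| = 26.90 ✓; ∠(FM, MS) = 90.00° ✓; |MS| = 24.50 ✓; ∠MSC = 93.10° ✓; |SC| = 13.90 ✓; ∠SCU = 109.0° ✓; |CU| = 27.10 ✗.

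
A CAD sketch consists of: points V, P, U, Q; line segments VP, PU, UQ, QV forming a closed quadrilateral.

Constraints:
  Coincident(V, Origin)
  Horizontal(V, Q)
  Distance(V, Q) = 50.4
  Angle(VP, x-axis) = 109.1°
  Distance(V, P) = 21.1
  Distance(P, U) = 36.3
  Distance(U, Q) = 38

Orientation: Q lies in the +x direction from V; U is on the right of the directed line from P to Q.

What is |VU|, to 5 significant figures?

16.939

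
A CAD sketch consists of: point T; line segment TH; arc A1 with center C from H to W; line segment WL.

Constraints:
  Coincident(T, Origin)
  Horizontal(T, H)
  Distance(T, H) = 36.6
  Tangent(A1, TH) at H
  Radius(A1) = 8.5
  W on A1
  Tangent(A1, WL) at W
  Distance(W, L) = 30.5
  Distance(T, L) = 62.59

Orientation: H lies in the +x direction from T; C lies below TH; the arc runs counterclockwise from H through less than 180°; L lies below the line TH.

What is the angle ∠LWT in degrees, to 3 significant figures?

157°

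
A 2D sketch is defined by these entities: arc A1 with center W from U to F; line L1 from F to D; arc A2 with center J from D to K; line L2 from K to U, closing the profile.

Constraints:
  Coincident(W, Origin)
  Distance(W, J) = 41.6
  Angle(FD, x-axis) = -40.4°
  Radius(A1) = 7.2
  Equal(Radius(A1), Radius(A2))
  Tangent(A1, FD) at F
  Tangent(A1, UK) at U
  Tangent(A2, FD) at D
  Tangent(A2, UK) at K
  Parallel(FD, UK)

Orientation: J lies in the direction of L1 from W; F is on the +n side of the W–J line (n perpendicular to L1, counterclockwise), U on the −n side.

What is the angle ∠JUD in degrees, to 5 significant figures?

9.2742°

Tangency of A1 to both parallel lines with radius 7.2 puts F and U at W ± 7.2·n: F = (4.6665, 5.4831), U = (-4.6665, -5.4831). Equal radii place D and K the same way about J: D = J + 7.2·n = (36.346, -21.479), K = J − 7.2·n = (27.014, -32.445). Then cos ∠JUD = UJ·UD / (|UJ||UD|), giving 9.2742°.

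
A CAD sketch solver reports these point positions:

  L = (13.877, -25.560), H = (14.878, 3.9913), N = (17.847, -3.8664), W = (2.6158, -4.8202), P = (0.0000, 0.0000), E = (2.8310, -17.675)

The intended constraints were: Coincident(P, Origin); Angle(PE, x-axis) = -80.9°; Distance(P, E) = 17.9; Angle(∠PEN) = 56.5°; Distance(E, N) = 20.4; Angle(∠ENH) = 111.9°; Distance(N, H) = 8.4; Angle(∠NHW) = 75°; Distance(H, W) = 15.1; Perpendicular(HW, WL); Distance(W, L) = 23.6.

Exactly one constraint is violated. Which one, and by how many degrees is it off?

Perpendicular(HW, WL) — off by 7.20°.

P = (0.00, 0.00) ✓; PE at -80.90° ✓; |PE| = 17.90 ✓; ∠PEN = 56.50° ✓; |EN| = 20.40 ✓; ∠ENH = 111.9° ✓; |NH| = 8.400 ✓; ∠NHW = 75.00° ✓; |HW| = 15.10 ✓; ∠(HW, WL) = 82.80° ✗; |WL| = 23.60 ✓.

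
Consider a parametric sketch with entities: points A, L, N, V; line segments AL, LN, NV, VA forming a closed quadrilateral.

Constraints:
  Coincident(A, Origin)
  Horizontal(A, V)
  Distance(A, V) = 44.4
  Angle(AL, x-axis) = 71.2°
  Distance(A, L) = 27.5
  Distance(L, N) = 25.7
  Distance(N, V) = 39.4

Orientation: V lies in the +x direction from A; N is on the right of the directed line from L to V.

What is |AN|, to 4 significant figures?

5.044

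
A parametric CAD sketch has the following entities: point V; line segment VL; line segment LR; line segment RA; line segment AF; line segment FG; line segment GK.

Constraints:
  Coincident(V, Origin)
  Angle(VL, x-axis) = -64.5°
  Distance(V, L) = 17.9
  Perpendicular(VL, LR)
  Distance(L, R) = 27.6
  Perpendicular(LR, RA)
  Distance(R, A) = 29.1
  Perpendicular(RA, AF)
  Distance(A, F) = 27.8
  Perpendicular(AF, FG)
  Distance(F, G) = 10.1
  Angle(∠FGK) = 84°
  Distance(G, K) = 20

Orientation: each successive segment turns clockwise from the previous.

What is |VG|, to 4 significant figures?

1.118

V is at the origin; VL runs at -64.5° with length 17.9, so L = (7.706, -16.16). VL ⟂ LR, so LR runs at -154.5°; with |LR| = 27.6, R = (-17.21, -28.04). LR ⟂ RA, so RA runs at 115.5°; with |RA| = 29.1, A = (-29.73, -1.773). RA is perpendicular to AF, so AF runs at 25.50°; with |AF| = 27.8, F = (-4.641, 10.20). AF ⟂ FG, so FG runs at -64.50°; with |FG| = 10.1, G = (-0.2930, 1.079). Then |VG| = |G − V| = 1.118.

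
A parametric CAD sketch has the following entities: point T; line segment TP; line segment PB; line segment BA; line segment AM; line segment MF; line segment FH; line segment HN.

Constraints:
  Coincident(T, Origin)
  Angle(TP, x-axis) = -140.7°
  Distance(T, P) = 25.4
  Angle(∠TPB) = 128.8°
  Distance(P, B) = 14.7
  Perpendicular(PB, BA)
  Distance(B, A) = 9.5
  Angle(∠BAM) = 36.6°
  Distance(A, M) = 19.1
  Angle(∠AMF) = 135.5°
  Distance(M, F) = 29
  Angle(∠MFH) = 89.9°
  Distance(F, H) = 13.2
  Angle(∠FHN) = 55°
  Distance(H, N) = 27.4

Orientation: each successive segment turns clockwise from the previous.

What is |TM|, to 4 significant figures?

32.04

T is at the origin; TP runs at -140.7° with length 25.4, so P = (-19.66, -16.09). ∠TPB = 128.8° gives PB at 168.1° from the x-axis; with |PB| = 14.7, B = (-34.04, -13.06). PB ⟂ BA, so BA runs at 78.10°; with |BA| = 9.5, A = (-32.08, -3.761). ∠BAM = 36.6° gives AM at -65.30° from the x-axis; with |AM| = 19.1, M = (-24.10, -21.11). Then |TM| = |M − T| = 32.04.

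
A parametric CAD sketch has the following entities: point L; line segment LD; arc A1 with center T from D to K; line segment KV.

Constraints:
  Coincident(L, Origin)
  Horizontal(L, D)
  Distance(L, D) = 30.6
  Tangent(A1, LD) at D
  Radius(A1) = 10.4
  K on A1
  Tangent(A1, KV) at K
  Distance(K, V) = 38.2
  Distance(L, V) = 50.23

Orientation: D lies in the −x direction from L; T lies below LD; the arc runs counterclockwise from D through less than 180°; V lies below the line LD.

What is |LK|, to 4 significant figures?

42.36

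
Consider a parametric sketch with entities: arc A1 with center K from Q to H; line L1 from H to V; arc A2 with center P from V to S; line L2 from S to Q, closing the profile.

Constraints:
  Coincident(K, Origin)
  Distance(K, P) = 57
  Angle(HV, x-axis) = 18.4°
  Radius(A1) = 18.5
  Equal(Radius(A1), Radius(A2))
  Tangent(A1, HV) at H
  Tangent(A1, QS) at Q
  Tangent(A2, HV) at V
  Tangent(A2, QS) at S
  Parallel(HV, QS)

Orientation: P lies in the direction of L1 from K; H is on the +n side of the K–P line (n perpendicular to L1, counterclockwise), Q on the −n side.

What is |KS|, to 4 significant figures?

59.93

The slot axis is L1's direction at 18.4°, so u = (cos 18.4°, sin 18.4°) = (0.9489, 0.3156) and n = (−sin 18.4°, cos 18.4°) = (-0.3156, 0.9489). K is at the origin and P lies 57.0 along u from K, so P = 57.0·u = (54.09, 17.99). Tangency of A1 to both parallel lines with radius 18.5 puts H and Q at K ± 18.5·n: H = (-5.840, 17.55), Q = (5.840, -17.55). Equal radii place V and S the same way about P: V = P + 18.5·n = (48.25, 35.55), S = P − 18.5·n = (59.93, 0.4378). Then |KS| = |S − K| = 59.93.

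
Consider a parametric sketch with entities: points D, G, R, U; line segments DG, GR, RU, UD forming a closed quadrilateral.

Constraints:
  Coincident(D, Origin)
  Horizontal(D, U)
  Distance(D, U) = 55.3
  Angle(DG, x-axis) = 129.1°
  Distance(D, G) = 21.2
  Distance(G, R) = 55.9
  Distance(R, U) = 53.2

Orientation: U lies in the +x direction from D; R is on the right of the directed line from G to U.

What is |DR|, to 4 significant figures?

35.28

D is at the origin; D and U share the same y with |DU| = 55.3 and U in +x, so U = (55.3, 0). DG runs at 129.1° with |DG| = 21.2, so G = (-13.37, 16.45). R is determined by |GR| = 55.9 and |RU| = 53.2 together: it lies at the intersection of circle(G, 55.9) and circle(U, 53.2). With |GU| = 70.61, the foot of the radical line on GU is 37.39 from G and the perpendicular offset is √(55.9² − 37.39²) = 41.55. Taking the right-of-GU solution: R = (13.31, -32.67).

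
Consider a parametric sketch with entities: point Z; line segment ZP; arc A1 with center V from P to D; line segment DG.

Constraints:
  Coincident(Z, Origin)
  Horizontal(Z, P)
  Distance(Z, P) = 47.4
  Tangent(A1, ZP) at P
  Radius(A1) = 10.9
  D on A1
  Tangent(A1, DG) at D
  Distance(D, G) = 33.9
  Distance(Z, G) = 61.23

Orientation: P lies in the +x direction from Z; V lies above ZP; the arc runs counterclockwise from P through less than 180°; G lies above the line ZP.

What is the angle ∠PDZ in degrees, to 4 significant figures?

43.59°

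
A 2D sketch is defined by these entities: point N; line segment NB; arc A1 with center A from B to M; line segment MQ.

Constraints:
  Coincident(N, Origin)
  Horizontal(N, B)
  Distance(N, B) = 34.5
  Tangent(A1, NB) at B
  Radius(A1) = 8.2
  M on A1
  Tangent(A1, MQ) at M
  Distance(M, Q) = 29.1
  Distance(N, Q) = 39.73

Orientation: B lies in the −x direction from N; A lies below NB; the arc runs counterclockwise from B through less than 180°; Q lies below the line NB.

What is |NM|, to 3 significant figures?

42.7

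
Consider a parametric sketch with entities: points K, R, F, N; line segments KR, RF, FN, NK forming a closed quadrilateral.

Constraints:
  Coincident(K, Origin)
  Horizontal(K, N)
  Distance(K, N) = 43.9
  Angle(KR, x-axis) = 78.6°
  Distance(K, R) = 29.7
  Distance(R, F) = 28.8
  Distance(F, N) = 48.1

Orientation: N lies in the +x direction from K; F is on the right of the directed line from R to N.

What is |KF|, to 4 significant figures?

4.661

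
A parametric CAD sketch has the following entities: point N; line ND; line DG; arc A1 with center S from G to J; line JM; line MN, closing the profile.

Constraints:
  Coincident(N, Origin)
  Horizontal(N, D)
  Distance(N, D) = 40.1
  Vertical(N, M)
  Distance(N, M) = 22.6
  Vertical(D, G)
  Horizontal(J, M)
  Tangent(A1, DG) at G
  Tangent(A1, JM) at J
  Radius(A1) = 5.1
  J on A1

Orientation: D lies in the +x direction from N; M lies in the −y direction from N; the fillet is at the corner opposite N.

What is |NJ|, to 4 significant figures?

41.66

The virtual corner opposite N is at (40.10, -22.60). Tangency of A1 to DG means the radius SG is perpendicular to DG and since A1 is tangent to JM there, SJ ⟂ JM, with radius 5.1, so the center S sits 5.1 in from both sides at S = (35.00, -17.50). That places the tangent points at G = (40.10, -17.50) on DG and J = (35.00, -22.60) on JM. Then |NJ| = |J − N| = 41.66.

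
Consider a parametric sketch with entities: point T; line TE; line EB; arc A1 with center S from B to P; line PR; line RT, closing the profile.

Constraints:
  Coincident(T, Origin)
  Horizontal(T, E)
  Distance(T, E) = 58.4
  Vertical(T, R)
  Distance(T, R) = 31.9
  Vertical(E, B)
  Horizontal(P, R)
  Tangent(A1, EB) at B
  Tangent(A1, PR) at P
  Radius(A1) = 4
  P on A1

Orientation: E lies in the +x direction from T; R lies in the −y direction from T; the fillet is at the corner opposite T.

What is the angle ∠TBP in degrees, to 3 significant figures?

70.5°

T is at the origin; T and E share the same y with |TE| = 58.4 and E on the +x side, so E = (58.4, 0.00). T and R share the same x with |TR| = 31.9 and R on the −y side, so R = (0.00, -31.9). The virtual corner opposite T is at (58.4, -31.9). Tangency of A1 to EB means the radius SB is perpendicular to EB and tangency of A1 to PR means the radius SP is perpendicular to PR, with radius 4.0, so the center S sits 4.0 in from both sides at S = (54.4, -27.9). That places the tangent points at B = (58.4, -27.9) on EB and P = (54.4, -31.9) on PR. Then cos ∠TBP = BT·BP / (|BT||BP|), giving 70.5°.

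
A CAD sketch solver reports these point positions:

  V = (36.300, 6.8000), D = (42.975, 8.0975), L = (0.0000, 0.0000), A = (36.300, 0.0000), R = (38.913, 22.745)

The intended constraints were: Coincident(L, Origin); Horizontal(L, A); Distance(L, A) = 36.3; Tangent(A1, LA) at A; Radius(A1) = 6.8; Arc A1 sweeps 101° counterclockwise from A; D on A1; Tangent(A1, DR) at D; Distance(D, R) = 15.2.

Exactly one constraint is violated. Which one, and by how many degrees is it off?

Tangent(A1, DR) at D — off by 4.50°.

L = (0.00, 0.00) ✓; L.y = 0.00, A.y = 0.00 ✓; |LA| = 36.30 ✓; ∠(VA, AL) = 90.00° ✓; |VA| = 6.800 ✓; bearing(V→D) − bearing(V→A) = 101.0° ✓; |VD| = 6.800 ✓; ∠(VD, DR) = 85.50° ✗; |DR| = 15.20 ✓.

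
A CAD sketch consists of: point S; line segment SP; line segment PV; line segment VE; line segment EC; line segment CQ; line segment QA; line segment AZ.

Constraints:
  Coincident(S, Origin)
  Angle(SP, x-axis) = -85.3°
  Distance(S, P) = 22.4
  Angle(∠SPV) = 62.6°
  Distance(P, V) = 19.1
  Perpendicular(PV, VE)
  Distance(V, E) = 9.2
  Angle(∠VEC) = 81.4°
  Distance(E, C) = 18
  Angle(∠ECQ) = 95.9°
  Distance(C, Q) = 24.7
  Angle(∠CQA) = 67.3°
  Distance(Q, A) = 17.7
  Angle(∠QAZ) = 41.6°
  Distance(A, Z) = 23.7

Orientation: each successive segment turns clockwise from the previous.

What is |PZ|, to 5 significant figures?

5.8486

∠CQA = 67.3° gives QA at 131.90° from the x-axis; with |QA| = 17.7, A = (-19.270, -24.956). ∠QAZ = 41.6° gives AZ at -6.5000° from the x-axis; with |AZ| = 23.7, Z = (4.2779, -27.639). Then |PZ| = |Z − P| = 5.8486.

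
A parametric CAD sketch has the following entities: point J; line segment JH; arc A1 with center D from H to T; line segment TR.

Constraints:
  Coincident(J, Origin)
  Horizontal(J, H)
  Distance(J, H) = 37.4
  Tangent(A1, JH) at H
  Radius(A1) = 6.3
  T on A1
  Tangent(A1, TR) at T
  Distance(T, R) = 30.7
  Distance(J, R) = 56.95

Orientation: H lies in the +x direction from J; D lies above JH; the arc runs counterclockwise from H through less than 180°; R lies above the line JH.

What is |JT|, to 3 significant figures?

44.2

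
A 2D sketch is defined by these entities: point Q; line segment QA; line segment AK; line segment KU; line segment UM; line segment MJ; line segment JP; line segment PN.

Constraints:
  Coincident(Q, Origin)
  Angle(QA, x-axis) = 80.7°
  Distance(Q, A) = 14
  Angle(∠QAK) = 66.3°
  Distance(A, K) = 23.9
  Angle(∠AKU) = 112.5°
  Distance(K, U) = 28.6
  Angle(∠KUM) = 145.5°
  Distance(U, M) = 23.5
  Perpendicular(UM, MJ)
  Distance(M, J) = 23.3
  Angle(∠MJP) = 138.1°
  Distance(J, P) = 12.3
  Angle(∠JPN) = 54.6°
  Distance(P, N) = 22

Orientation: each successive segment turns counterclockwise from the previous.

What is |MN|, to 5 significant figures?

17.064

Q is at the origin; QA runs at 80.7° with length 14.0, so A = (2.2625, 13.816). ∠QAK = 66.3° gives AK at -165.60° from the x-axis; with |AK| = 23.9, K = (-20.887, 7.8723). ∠AKU = 112.5° gives KU at -98.100° from the x-axis; with |KU| = 28.6, U = (-24.916, -20.442). ∠KUM = 145.5° gives UM at -63.600° from the x-axis; with |UM| = 23.5, M = (-14.468, -41.492). The perpendicularity gives MJ at right angles to UM, so MJ runs at 26.400°; with |MJ| = 23.3, J = (6.4026, -31.132). ∠MJP = 138.1° gives JP at 68.300° from the x-axis; with |JP| = 12.3, P = (10.950, -19.703). ∠JPN = 54.6° gives PN at -166.30° from the x-axis; with |PN| = 22.0, N = (-10.424, -24.914). Then |MN| = |N − M| = 17.064.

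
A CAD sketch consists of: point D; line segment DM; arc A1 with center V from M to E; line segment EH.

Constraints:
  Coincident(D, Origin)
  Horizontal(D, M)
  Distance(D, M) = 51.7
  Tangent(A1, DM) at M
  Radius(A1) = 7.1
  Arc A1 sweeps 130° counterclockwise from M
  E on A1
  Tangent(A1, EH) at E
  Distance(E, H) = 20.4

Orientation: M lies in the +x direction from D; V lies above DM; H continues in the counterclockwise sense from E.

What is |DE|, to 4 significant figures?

58.32

D is at the origin; D and M share the same y with |DM| = 51.7 and M on the +x side, so M = (51.70, 0.000). Tangency of A1 to DM means the radius VM is perpendicular to DM, so V = M + (0, 7.1) = (51.70, 7.100). On A1, M sits at bearing -90° from V; a 130° counterclockwise sweep puts E at bearing 40°, so E = V + 7.1·(cos 40°, sin 40°) = (57.14, 11.66). Then |DE| = |E − D| = 58.32.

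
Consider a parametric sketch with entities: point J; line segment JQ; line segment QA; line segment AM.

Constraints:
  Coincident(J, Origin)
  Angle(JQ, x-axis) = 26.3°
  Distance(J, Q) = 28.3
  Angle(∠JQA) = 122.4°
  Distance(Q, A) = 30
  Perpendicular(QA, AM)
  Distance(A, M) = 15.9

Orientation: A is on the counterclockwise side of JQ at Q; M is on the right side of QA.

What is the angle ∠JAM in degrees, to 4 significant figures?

117.9°

∠JQA = 122.4°, so QA runs at 26.3° + (180° − 122.4°) = 83.90° from the x-axis; with |QA| = 30.0, A = Q + 30.0·(cos 83.90°, sin 83.90°) = (28.56, 42.37). The perpendicularity gives AM at right angles to QA; with |AM| = 15.9 on the right of QA, M = A + 15.9·(0.9943, -0.1063) = (44.37, 40.68). Then cos ∠JAM = AJ·AM / (|AJ||AM|), giving 117.9°.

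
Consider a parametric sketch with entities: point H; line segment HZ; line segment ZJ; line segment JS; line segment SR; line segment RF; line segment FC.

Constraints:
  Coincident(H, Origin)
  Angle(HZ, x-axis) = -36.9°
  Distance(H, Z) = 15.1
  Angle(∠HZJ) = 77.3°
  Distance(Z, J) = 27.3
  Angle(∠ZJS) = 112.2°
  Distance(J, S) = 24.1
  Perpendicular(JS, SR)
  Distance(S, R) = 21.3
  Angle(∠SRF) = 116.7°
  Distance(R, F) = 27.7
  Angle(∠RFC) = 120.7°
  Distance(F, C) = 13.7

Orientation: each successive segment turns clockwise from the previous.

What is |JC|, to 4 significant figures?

29.05

H is at the origin; HZ runs at -36.9° with length 15.1, so Z = (12.08, -9.066). ∠HZJ = 77.3° gives ZJ at -139.6° from the x-axis; with |ZJ| = 27.3, J = (-8.715, -26.76). ∠ZJS = 112.2° gives JS at 152.6° from the x-axis; with |JS| = 24.1, S = (-30.11, -15.67). JS ⟂ SR, so SR runs at 62.60°; with |SR| = 21.3, R = (-20.31, 3.241). ∠SRF = 116.7° gives RF at -0.7000° from the x-axis; with |RF| = 27.7, F = (7.389, 2.903). ∠RFC = 120.7° gives FC at -60.00° from the x-axis; with |FC| = 13.7, C = (14.24, -8.962). Then |JC| = |C − J| = 29.05.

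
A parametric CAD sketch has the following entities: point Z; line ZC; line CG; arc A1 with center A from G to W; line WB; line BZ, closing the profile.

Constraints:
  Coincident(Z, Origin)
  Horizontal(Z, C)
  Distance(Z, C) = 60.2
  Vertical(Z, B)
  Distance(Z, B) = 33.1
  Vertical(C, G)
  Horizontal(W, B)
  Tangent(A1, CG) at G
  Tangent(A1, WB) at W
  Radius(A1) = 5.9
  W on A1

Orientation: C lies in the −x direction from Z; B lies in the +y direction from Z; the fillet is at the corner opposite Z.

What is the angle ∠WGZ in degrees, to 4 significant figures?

69.31°

The virtual corner opposite Z is at (-60.20, 33.10). Since A1 is tangent to CG there, AG ⟂ CG and tangency of A1 to WB means the radius AW is perpendicular to WB, with radius 5.9, so the center A sits 5.9 in from both sides at A = (-54.30, 27.20). That places the tangent points at G = (-60.20, 27.20) on CG and W = (-54.30, 33.10) on WB. Then cos ∠WGZ = GW·GZ / (|GW||GZ|), giving 69.31°.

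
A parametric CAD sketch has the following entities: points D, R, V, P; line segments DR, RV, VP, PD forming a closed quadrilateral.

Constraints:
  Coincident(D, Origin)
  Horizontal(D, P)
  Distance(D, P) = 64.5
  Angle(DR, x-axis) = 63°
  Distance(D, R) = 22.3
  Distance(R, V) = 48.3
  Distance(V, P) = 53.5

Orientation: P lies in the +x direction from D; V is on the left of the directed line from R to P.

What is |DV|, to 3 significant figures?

69.3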